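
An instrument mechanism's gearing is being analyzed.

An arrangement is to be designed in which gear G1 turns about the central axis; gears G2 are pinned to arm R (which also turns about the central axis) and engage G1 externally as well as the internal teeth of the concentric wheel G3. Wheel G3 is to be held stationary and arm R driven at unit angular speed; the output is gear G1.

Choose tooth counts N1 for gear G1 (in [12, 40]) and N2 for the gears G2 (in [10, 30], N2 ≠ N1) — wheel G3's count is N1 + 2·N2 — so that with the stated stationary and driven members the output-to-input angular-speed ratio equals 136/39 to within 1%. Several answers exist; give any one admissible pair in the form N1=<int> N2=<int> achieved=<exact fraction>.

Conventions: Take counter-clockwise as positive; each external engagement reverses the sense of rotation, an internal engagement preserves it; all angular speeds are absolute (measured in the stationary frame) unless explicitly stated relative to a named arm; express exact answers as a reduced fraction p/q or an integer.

N1=39 N2=29 achieved=136/39

topology: planetary set — design target 136/39, arm = carrier (Willis)
Willis with ω_ring = 0: ω_sun/ω_arm = (N1+N3)/N1; set equal to 136/39  ⇒  N3/N1 = 136/39 − 1 = 97/39
N3 = N1 + 2·N2  ⇒  N2/N1 = (N3/N1 − 1)/2 = (97/39 − 1)/2 = 29/39
smallest multiple with N1 ≥ 12 and N2 ≥ 10: k = 1  ⇒  N1 = 1·39 = 39, N2 = 1·29 = 29 (N1 ≤ 40, N2 ≤ 30, N2 ≠ N1 ✓), N3 = 39 + 2·29 = 97
check: (N1+N3)/N1 with N1 = 39, N3 = 97 gives 136/39; |achieved − target| = 0 ≤ 34/975 ✓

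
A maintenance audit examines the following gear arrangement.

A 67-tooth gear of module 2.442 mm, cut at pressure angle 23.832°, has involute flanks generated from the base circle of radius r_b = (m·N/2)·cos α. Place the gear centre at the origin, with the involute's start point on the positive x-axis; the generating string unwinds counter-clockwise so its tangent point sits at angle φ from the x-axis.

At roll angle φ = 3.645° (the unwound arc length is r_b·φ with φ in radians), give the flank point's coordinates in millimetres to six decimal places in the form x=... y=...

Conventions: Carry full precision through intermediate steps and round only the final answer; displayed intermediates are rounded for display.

topology: single-mesh involute geometry — m = 2.442, N = 67
pitch radius r_p = m·N/2 = 2.442·67/2 = 81.807000
base radius r_b = r_p·cos α = 81.807000·cos 23.832° = 74.831656
roll angle φ = 3.645° = 0.06361725 rad
x = r_b·(cos φ + φ·sin φ) = 74.982930
y = r_b·(sin φ − φ·cos φ) = 0.006420

x=74.982930 y=0.006420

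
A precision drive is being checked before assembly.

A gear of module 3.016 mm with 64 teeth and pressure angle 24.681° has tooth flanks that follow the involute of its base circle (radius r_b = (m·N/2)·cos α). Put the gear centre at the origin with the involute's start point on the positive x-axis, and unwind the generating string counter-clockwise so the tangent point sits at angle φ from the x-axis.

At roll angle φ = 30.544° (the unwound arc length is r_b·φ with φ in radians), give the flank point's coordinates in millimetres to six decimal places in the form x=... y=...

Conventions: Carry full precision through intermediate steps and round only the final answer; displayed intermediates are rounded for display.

x=99.284871 y=4.304000

class = single-mesh tooth geometry [base-circle involute, m = 3.016, 64T]
pitch radius r_p = m·N/2 = 3.016·64/2 = 96.512000
base radius r_b = r_p·cos α = 96.512000·cos 24.681° = 87.695310
roll angle φ = 30.544° = 0.53309337 rad
x = r_b·(cos φ + φ·sin φ) = 99.284871
y = r_b·(sin φ − φ·cos φ) = 4.304000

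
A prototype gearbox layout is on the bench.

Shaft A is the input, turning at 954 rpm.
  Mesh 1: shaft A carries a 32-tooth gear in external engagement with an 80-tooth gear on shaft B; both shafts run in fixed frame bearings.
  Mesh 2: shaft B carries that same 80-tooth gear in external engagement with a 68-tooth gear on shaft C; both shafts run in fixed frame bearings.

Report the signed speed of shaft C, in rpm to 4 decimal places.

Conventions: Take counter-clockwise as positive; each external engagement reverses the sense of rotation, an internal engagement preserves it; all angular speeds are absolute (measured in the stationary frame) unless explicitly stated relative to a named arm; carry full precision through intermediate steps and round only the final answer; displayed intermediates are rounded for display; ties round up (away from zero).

+448.9412 rpm

recognized (3 fixed axles, 2 meshes): fixed-axis compound train
mesh 1 [32T→80T]: ω = 954.0000×32/80 = 381.6000 rpm, sense flips to −
mesh 2 [80T→68T]: ω = 381.6000×80/68 = 448.9412 rpm, sense flips to +
signed output speed = +448.9412 rpm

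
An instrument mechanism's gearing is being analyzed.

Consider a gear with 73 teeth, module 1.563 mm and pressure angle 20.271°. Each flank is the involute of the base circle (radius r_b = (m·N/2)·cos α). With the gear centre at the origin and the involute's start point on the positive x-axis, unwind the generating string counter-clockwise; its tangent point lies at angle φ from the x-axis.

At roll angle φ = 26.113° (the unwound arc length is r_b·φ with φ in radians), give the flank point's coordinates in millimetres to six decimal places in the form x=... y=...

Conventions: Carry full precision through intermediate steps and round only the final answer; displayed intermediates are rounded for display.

x=58.788850 y=1.653932

recognized (one wheel, involute flank): single-mesh tooth geometry, m = 1.563, N = 73
pitch radius r_p = m·N/2 = 1.563·73/2 = 57.049500
base radius r_b = r_p·cos α = 57.049500·cos 20.271° = 53.516106
roll angle φ = 26.113° = 0.45575783 rad
x = r_b·(cos φ + φ·sin φ) = 58.788850
y = r_b·(sin φ − φ·cos φ) = 1.653932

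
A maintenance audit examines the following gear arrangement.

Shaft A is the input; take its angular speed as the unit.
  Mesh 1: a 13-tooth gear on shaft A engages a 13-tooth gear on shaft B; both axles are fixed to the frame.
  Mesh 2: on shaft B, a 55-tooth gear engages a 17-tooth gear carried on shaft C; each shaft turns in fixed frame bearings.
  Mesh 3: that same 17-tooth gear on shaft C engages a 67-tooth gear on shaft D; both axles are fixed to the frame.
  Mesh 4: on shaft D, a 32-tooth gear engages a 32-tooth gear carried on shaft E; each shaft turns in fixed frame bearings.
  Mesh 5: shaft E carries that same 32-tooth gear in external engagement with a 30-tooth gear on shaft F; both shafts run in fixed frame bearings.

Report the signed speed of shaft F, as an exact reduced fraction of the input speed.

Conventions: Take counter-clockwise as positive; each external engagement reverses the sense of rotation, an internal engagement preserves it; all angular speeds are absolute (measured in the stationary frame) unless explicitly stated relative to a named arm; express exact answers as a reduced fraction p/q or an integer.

5-mesh fixed-axis compound train (all bearings frame-fixed)
mesh 1 [13T→13T]: |ω|/ω_in = 1×13/13 = 1, sense flips to −
mesh 2 [55T→17T]: |ω|/ω_in = 1×55/17 = 55/17, sense flips to +
mesh 3 [17T→67T]: |ω|/ω_in = (55/17)×17/67 = 55/67, sense flips to −
mesh 4 [32T→32T]: |ω|/ω_in = (55/67)×32/32 = 55/67, sense flips to +
mesh 5 [32T→30T]: |ω|/ω_in = (55/67)×32/30 = 176/201, sense flips to −
signed output speed (× input speed) = -176/201

-176/201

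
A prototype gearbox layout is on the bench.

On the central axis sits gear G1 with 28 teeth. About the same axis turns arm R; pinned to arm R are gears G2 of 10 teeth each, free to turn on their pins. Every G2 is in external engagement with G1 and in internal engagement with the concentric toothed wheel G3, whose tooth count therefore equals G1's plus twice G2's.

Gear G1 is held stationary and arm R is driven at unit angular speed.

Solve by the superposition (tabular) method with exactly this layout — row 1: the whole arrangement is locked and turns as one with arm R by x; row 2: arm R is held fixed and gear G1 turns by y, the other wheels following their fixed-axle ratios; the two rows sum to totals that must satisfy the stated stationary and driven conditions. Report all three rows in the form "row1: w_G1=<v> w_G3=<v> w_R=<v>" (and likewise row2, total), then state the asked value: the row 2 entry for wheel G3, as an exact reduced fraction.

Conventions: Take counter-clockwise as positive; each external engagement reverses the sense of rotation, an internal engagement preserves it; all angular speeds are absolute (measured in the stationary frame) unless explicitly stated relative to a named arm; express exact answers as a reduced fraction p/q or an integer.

row1: w_G1=1 w_G3=1 w_R=1
row2: w_G1=-1 w_G3=7/12 w_R=0
total: w_G1=0 w_G3=19/12 w_R=1
asked value: 7/12

class = planetary set [G3 = 28+2·10 = 48; Willis about the carrier]
superposition row 1 [locked train]: every member turns x
superposition row 2 [arm held]: sun y, ring −(28/48)·y, arm 0
boundary: total ω_sun = x + y = 0 and total ω_arm = x = 1  ⇒  y = -1, x = 1
row 2 ring = −(28/48)·(-1) = 7/12
totals (row 1 + row 2): sun 1 + (-1) = 0, ring 1 + 7/12 = 19/12, arm 1 + 0 = 1
asked cell (row2, ring) = 7/12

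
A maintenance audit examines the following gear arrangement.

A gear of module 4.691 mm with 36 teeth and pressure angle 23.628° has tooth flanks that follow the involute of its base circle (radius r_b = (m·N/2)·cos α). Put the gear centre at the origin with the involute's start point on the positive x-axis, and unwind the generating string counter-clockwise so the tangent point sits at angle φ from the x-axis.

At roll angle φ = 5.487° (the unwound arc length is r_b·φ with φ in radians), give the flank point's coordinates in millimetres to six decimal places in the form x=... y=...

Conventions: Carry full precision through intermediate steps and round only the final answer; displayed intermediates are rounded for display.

x=77.713232 y=0.022627

single-mesh involute tooth geometry (36T wheel at module 4.691)
pitch radius r_p = m·N/2 = 4.691·36/2 = 84.438000
base radius r_b = r_p·cos α = 84.438000·cos 23.628° = 77.359307
roll angle φ = 5.487° = 0.09576622 rad
x = r_b·(cos φ + φ·sin φ) = 77.713232
y = r_b·(sin φ − φ·cos φ) = 0.022627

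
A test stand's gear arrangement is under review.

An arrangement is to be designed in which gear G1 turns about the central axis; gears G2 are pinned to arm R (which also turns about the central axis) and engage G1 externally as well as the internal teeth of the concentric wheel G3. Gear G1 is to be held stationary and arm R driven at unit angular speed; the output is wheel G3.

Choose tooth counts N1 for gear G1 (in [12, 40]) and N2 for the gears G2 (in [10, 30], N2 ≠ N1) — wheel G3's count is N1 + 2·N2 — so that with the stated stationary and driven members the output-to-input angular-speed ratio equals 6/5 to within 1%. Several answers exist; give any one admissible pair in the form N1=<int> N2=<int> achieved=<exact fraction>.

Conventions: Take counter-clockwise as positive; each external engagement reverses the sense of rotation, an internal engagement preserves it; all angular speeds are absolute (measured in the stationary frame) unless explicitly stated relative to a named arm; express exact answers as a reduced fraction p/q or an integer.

N1=12 N2=24 achieved=6/5

topology: planetary set — design target 6/5, arm = carrier (Willis)
Willis with ω_sun = 0: ω_ring/ω_arm = (N1+N3)/N3; set equal to 6/5  ⇒  N3/N1 = 1/(6/5 − 1) = 5
N3 = N1 + 2·N2  ⇒  N2/N1 = (N3/N1 − 1)/2 = (5 − 1)/2 = 2
smallest multiple with N1 ≥ 12 and N2 ≥ 10: k = 12  ⇒  N1 = 12·1 = 12, N2 = 12·2 = 24 (N1 ≤ 40, N2 ≤ 30, N2 ≠ N1 ✓), N3 = 12 + 2·24 = 60
check: (N1+N3)/N3 with N1 = 12, N3 = 60 gives 6/5; |achieved − target| = 0 ≤ 3/250 ✓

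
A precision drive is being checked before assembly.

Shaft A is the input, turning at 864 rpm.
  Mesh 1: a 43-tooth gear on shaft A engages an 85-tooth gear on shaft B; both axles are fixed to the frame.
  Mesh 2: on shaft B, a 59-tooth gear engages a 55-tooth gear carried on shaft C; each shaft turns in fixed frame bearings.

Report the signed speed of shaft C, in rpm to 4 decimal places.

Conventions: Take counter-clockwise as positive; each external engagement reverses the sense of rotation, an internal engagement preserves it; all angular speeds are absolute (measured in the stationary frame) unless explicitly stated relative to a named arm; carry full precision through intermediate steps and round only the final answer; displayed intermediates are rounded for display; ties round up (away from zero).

class = fixed-axis compound train [2 meshes; 2 ratios multiply, 2 sense flips]
mesh 1 [43T→85T]: ω = 864.0000×43/85 = 437.0824 rpm, sense flips to −
mesh 2 [59T→55T]: ω = 437.0824×59/55 = 468.8702 rpm, sense flips to +
signed output speed = +468.8702 rpm

+468.8702 rpm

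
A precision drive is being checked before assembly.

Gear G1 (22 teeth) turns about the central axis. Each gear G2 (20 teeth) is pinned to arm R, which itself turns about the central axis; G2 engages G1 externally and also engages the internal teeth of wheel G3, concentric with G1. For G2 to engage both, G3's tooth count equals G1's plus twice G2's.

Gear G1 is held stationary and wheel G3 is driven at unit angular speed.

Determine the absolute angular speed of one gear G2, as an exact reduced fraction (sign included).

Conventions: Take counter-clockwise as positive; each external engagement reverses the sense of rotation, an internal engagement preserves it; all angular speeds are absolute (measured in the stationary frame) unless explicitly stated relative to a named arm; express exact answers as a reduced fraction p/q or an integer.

planetary set (22T centre, 20T on arm, 62T internal) — Willis relation
ring teeth: 22 + 2·20 = 62
22(ω_sun−ω_arm) = −62(ω_ring−ω_arm),  ω_sun = 0, ω_ring = 1
22(0−ω_arm) = −62(1−ω_arm)  ⇒  84·ω_arm = 62  ⇒  ω_arm = 31/42
sun–planet mesh: 22·(0−31/42) = −20·(ω_p−ω_arm)  ⇒  ω_p−ω_arm = 341/420
ω_p = 31/42 + 341/420 = 31/20
exact speed ratio = 31/20

31/20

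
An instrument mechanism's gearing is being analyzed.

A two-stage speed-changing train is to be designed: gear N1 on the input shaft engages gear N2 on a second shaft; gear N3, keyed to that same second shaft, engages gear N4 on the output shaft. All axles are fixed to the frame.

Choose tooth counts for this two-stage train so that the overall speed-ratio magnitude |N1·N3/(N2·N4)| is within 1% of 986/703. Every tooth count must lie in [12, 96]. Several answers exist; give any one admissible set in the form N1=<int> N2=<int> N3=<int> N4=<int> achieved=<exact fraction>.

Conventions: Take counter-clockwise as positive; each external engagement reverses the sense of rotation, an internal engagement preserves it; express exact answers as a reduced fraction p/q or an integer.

class = fixed-axis compound train [2-stage, 986/703 wanted]
target = 986/703 in lowest terms: an exact hit needs N1·N3 = k·986 and N2·N4 = k·703 for one integer k, every count in [12, 96]; additionally prefer no 1:1 stage (N1 ≠ N2, N3 ≠ N4)
k = 1: N1·N3 = 986 = 17·58, N2·N4 = 703 = 19·37
achieved = 17·58/(19·37) = 986/703; |achieved − target| = 0 ≤ 493/35150 ✓

N1=17 N2=19 N3=58 N4=37 achieved=986/703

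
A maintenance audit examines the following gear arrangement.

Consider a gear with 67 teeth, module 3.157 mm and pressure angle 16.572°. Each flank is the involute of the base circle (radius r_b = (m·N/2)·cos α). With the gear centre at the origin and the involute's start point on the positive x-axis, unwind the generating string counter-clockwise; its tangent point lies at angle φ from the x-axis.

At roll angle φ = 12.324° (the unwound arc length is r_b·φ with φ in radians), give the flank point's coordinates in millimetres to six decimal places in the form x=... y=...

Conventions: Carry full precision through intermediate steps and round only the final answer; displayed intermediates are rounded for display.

topology: single-mesh involute geometry — m = 3.157, N = 67
pitch radius r_p = m·N/2 = 3.157·67/2 = 105.759500
base radius r_b = r_p·cos α = 105.759500·cos 16.572° = 101.366470
roll angle φ = 12.324° = 0.21509438 rad
x = r_b·(cos φ + φ·sin φ) = 103.684307
y = r_b·(sin φ − φ·cos φ) = 0.334695

x=103.684307 y=0.334695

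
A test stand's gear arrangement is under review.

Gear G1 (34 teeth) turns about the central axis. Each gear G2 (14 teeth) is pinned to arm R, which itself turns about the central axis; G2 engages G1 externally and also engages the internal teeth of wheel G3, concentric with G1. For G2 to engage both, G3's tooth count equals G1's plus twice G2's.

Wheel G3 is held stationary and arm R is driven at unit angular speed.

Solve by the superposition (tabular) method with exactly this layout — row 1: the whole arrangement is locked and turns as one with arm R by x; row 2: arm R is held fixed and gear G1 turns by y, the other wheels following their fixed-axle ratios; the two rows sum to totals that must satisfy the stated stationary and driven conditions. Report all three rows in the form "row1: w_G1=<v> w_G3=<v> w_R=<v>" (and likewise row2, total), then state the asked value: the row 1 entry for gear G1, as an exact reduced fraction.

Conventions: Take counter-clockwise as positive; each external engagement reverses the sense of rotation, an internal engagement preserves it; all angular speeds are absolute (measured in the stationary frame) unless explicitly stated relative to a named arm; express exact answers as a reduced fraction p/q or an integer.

row1: w_G1=1 w_G3=1 w_R=1
row2: w_G1=31/17 w_G3=-1 w_R=0
total: w_G1=48/17 w_G3=0 w_R=1
asked value: 1

planetary set (34T centre, 14T on arm, 62T internal) — Willis relation
row 1: whole set turns with the arm by x
row 2 (arm held, sun turns y): ω_ring = −(34/62)·y, ω_arm = 0
boundary: total ω_ring = x − (34/62)·y = 0 and total ω_arm = x = 1  ⇒  y = 31/17, x = 1
row 2 ring = −(34/62)·31/17 = -1
totals (row 1 + row 2): sun 1 + 31/17 = 48/17, ring 1 + (-1) = 0, arm 1 + 0 = 1
asked cell (row1, sun) = 1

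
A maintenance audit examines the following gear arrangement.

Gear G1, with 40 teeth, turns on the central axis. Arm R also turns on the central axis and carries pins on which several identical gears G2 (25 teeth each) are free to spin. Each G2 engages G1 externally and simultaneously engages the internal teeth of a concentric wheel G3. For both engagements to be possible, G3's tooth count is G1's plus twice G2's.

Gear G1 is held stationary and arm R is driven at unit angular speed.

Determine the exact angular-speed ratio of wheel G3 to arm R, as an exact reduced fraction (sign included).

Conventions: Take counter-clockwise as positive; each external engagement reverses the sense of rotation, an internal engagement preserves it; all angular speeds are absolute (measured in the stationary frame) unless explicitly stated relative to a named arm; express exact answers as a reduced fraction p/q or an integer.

planetary set (40T centre, 25T on arm, 90T internal) — Willis relation
ring teeth: 40 + 2·25 = 90
40(ω_sun−ω_arm) = −90(ω_ring−ω_arm),  ω_sun = 0, ω_arm = 1
ω_ring = 1 − (40/90)(0−1) = 13/9
ω_out/ω_in = 13/9

13/9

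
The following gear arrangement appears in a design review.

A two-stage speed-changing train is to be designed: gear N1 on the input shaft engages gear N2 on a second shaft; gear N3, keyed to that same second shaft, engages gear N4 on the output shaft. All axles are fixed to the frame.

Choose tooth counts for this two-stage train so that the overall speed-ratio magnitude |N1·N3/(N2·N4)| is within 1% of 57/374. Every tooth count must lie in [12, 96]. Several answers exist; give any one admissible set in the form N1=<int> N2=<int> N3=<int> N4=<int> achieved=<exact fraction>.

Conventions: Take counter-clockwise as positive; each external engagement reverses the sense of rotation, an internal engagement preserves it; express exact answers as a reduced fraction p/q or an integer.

design class (target 57/374): fixed-axis compound train
target = 57/374 in lowest terms: an exact hit needs N1·N3 = k·57 and N2·N4 = k·374 for one integer k, every count in [12, 96]; additionally prefer no 1:1 stage (N1 ≠ N2, N3 ≠ N4)
k = 1…3: no 1:1-free in-range split of k·57 and k·374 into factor pairs; take k = 4
k = 4: N1·N3 = 228 = 12·19, N2·N4 = 1496 = 17·88
achieved = 12·19/(17·88) = 57/374; |achieved − target| = 0 ≤ 57/37400 ✓

N1=12 N2=17 N3=19 N4=88 achieved=57/374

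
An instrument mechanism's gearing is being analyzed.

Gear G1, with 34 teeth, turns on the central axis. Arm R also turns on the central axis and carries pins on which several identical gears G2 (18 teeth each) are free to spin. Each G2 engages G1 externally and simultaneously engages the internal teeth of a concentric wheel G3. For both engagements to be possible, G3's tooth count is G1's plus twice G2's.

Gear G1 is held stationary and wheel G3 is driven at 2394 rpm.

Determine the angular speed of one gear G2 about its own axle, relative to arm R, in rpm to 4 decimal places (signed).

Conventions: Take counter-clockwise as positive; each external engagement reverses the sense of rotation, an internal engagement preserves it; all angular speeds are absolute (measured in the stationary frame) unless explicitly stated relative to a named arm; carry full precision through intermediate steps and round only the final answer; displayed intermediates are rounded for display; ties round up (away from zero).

+3043.6538 rpm

recognized (axles ride arm R): planetary set, 34/18/70 teeth
normalise by the input: solve with ω_ring = 1, then scale by 2394 rpm
ring teeth: 34 + 2·18 = 70
34(ω_sun−ω_arm) = −70(ω_ring−ω_arm),  ω_sun = 0, ω_ring = 1
34(0−ω_arm) = −70(1−ω_arm)  ⇒  104·ω_arm = 70  ⇒  ω_arm = 35/52
sun–planet mesh: 34·(0−35/52) = −18·(ω_p−ω_arm)  ⇒  ω_p−ω_arm = 595/468
scale: ω_p−ω_arm = 595/468 × 2394 rpm = +3043.6538 rpm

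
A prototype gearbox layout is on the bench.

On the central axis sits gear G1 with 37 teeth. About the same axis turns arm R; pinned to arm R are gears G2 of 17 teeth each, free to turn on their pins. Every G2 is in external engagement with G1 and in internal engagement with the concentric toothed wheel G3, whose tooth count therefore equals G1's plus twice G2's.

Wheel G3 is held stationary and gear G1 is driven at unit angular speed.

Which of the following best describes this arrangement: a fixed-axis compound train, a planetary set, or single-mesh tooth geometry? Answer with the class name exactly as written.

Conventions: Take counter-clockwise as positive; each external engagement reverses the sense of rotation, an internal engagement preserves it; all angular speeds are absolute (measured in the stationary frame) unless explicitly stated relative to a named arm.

planetary set

class = planetary set [G3 = 37+2·17 = 71; Willis about the carrier]
classification: planetary set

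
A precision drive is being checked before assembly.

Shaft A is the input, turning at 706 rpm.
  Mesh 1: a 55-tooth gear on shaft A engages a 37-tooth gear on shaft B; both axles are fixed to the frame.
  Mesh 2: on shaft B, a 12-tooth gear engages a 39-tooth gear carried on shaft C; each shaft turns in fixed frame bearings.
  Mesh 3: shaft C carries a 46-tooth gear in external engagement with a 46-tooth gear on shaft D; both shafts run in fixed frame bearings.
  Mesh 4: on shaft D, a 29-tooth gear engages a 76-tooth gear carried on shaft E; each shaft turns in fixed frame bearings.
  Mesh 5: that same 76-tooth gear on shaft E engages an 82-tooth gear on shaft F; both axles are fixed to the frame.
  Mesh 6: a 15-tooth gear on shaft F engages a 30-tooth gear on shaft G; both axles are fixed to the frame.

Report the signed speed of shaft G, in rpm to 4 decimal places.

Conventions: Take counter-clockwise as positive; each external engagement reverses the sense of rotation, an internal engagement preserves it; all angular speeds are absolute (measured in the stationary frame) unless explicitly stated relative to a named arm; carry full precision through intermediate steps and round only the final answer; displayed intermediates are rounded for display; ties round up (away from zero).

6-mesh fixed-axis compound train (all bearings frame-fixed)
mesh 1 [55T→37T]: ω = 706.0000×55/37 = 1049.4595 rpm, sense flips to −
mesh 2 [12T→39T]: ω = 1049.4595×12/39 = 322.9106 rpm, sense flips to +
mesh 3 [46T→46T]: ω = 322.9106×46/46 = 322.9106 rpm, sense flips to −
mesh 4 [29T→76T]: ω = 322.9106×29/76 = 123.2159 rpm, sense flips to +
mesh 5 [76T→82T]: ω = 123.2159×76/82 = 114.2001 rpm, sense flips to −
mesh 6 [15T→30T]: ω = 114.2001×15/30 = 57.1000 rpm, sense flips to +
signed output speed = +57.1000 rpm

+57.1000 rpm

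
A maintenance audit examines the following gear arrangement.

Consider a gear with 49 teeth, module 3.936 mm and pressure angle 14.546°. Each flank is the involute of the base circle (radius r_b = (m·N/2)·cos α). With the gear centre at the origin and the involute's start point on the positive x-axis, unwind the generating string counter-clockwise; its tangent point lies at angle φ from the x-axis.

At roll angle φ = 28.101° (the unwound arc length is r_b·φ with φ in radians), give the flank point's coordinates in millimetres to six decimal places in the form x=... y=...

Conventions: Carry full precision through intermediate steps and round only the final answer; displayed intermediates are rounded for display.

recognized (one wheel, involute flank): single-mesh tooth geometry, m = 3.936, N = 49
pitch radius r_p = m·N/2 = 3.936·49/2 = 96.432000
base radius r_b = r_p·cos α = 96.432000·cos 14.546° = 93.340999
roll angle φ = 28.101° = 0.49045497 rad
x = r_b·(cos φ + φ·sin φ) = 103.901255
y = r_b·(sin φ − φ·cos φ) = 3.583156

x=103.901255 y=3.583156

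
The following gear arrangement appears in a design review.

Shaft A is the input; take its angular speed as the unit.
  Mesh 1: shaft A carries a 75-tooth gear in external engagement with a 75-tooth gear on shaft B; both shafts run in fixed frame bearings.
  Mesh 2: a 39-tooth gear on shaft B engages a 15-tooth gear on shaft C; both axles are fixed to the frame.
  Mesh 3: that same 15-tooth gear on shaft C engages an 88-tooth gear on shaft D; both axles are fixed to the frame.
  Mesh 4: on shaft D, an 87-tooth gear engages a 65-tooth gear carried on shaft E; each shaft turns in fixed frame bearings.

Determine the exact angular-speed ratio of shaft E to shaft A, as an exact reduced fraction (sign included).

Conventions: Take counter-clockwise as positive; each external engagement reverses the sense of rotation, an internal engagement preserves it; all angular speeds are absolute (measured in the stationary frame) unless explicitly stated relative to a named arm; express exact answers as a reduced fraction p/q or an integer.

class = fixed-axis compound train [4 meshes; 4 ratios multiply, 4 sense flips]
mesh 1 [75T→75T]: running ratio 1, sense −
mesh 2 [39T→15T]: running ratio 13/5, sense +
mesh 3 [15T→88T]: running ratio 39/88, sense −
mesh 4 [87T→65T]: running ratio 261/440, sense +
ω_out/ω_in = 261/440

261/440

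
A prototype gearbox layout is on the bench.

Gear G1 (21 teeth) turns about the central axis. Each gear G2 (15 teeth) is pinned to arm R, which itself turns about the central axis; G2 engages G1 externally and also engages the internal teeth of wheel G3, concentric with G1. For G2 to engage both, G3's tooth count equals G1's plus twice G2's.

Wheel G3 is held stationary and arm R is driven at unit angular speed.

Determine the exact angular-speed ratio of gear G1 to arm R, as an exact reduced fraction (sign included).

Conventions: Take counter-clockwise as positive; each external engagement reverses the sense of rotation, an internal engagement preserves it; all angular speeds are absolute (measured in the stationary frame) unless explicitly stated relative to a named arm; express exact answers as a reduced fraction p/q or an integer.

class = planetary set [G3 = 21+2·15 = 51; Willis about the carrier]
ring teeth: 21 + 2·15 = 51
21(ω_sun−ω_arm) = −51(ω_ring−ω_arm),  ω_ring = 0, ω_arm = 1
ω_sun = 1 − (51/21)(0−1) = 24/7
ω_out/ω_in = 24/7

24/7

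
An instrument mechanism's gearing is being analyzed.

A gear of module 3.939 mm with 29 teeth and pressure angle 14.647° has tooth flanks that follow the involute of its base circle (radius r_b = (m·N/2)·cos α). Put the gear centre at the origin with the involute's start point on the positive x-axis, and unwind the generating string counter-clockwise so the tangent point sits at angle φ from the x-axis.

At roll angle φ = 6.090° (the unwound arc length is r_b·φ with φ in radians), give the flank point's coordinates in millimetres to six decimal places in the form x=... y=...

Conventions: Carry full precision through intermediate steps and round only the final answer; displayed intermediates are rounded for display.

x=55.570635 y=0.022094

class = single-mesh tooth geometry [base-circle involute, m = 3.939, 29T]
pitch radius r_p = m·N/2 = 3.939·29/2 = 57.115500
base radius r_b = r_p·cos α = 57.115500·cos 14.647° = 55.259365
roll angle φ = 6.090° = 0.10629055 rad
x = r_b·(cos φ + φ·sin φ) = 55.570635
y = r_b·(sin φ − φ·cos φ) = 0.022094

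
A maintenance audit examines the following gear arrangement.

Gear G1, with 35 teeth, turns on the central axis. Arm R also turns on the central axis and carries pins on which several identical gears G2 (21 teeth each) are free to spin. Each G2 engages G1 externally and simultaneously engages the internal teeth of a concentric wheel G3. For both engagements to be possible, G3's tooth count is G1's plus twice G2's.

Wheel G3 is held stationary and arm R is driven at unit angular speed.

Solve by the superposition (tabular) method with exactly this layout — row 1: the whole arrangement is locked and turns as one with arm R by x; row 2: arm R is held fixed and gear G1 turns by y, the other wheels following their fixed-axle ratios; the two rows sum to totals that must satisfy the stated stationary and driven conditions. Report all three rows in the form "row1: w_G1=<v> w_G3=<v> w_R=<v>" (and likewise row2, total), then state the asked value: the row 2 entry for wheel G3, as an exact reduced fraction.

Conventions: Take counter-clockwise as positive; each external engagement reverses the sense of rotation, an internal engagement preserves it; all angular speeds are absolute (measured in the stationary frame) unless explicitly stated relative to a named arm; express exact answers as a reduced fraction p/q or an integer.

row1: w_G1=1 w_G3=1 w_R=1
row2: w_G1=11/5 w_G3=-1 w_R=0
total: w_G1=16/5 w_G3=0 w_R=1
asked value: -1

recognized (axles ride arm R): planetary set, 35/21/77 teeth
row 1 — lock + rotate with arm: ω_sun = ω_ring = ω_arm = x
superposition row 2 [arm held]: sun y, ring −(35/77)·y, arm 0
boundary: total ω_ring = x − (35/77)·y = 0 and total ω_arm = x = 1  ⇒  y = 11/5, x = 1
row 2 ring = −(35/77)·11/5 = -1
totals (row 1 + row 2): sun 1 + 11/5 = 16/5, ring 1 + (-1) = 0, arm 1 + 0 = 1
asked cell (row2, ring) = -1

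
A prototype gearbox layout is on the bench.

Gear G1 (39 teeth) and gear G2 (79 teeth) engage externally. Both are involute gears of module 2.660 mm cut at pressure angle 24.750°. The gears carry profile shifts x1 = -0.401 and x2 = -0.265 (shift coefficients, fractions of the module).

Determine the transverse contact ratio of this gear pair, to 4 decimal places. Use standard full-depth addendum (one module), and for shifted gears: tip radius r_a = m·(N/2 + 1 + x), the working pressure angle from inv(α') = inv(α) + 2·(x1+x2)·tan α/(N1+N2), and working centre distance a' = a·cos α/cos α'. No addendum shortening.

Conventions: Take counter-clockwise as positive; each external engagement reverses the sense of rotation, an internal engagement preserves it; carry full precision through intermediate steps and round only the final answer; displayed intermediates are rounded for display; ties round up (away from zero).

1.6520

recognized (one external pair, fixed centres): single-mesh tooth geometry, m = 2.660, N1 = 39, N2 = 79
base radii: r_b1 = 47.105386, r_b2 = 95.418603
tip radii: r_a1 = 53.463340, r_a2 = 107.025100
inv(α') = inv(24.750°) + 2·(-0.401-0.265)·tan α/(39+79) = 0.02383342  ⇒  α' = 23.24645°
a' = a·cos α / cos α' = 156.9400·cos 24.750°/cos 23.24645° = 155.117066
action lengths: √(r_a1²−r_b1²) = 25.286583, √(r_a2²−r_b2²) = 48.473314
base pitch p_b = π·m·cos α = 7.589022
CR = (25.286583 + 48.473314 − 155.117066·sin 23.24645°)/7.589022 = 1.652020
contact ratio ≈ 1.6520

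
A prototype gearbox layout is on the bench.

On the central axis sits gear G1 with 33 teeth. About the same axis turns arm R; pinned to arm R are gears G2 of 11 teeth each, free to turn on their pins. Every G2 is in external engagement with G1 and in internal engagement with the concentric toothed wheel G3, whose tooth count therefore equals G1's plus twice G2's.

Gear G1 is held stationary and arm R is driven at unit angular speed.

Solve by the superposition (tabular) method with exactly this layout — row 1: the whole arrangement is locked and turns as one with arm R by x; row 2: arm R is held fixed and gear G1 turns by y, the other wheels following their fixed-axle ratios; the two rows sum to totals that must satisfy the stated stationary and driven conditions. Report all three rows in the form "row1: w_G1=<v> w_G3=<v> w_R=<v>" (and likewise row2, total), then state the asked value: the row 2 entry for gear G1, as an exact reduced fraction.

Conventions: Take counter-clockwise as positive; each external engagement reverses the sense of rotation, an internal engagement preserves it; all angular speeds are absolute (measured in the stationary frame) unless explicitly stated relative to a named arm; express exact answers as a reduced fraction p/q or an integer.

recognized (axles ride arm R): planetary set, 33/11/55 teeth
row 1 (train locked, turned with arm): all members turn x
row 2: sun turns y, ring = −(33/55)·y, arm 0
boundary: total ω_sun = x + y = 0 and total ω_arm = x = 1  ⇒  y = -1, x = 1
row 2 ring = −(33/55)·(-1) = 3/5
totals (row 1 + row 2): sun 1 + (-1) = 0, ring 1 + 3/5 = 8/5, arm 1 + 0 = 1
asked cell (row2, sun) = -1

row1: w_G1=1 w_G3=1 w_R=1
row2: w_G1=-1 w_G3=3/5 w_R=0
total: w_G1=0 w_G3=8/5 w_R=1
asked value: -1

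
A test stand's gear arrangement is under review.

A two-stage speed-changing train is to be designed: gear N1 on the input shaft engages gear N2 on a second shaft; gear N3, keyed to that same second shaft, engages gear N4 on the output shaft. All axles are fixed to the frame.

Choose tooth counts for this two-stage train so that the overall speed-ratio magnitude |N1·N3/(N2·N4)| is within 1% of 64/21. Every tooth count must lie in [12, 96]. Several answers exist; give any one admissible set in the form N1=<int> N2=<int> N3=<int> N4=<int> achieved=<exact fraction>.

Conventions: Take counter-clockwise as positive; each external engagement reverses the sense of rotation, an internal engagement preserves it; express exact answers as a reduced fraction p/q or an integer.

N1=16 N2=12 N3=32 N4=14 achieved=64/21

class = fixed-axis compound train [2-stage, 64/21 wanted]
target = 64/21 in lowest terms: an exact hit needs N1·N3 = k·64 and N2·N4 = k·21 for one integer k, every count in [12, 96]; additionally prefer no 1:1 stage (N1 ≠ N2, N3 ≠ N4)
k = 1…7: no 1:1-free in-range split of k·64 and k·21 into factor pairs; take k = 8
k = 8: N1·N3 = 512 = 16·32, N2·N4 = 168 = 12·14
achieved = 16·32/(12·14) = 64/21; |achieved − target| = 0 ≤ 16/525 ✓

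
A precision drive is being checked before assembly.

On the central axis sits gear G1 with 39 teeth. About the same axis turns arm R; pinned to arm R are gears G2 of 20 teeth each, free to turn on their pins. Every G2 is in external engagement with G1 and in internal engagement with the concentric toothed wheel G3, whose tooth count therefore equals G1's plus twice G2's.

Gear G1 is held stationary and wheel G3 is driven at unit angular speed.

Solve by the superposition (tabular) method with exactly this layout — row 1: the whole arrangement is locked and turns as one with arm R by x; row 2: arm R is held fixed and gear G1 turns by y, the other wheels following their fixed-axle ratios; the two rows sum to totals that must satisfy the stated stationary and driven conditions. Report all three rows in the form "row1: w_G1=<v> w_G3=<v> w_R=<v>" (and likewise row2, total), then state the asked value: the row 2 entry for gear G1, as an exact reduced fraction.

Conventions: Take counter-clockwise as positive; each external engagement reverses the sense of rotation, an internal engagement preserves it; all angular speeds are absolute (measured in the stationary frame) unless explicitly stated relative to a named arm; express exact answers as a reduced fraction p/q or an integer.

planetary set (39T centre, 20T on arm, 79T internal) — Willis relation
row 1 (train locked, turned with arm): all members turn x
row 2 — arm fixed, fixed-axis ratios: sun y, ring −(39/79)·y, arm 0
boundary: total ω_sun = x + y = 0 and total ω_ring = x − (39/79)·y = 1  ⇒  y = -79/118, x = 79/118
row 2 ring = −(39/79)·(-79/118) = 39/118
totals (row 1 + row 2): sun 79/118 + (-79/118) = 0, ring 79/118 + 39/118 = 1, arm 79/118 + 0 = 79/118
asked cell (row2, sun) = -79/118

row1: w_G1=79/118 w_G3=79/118 w_R=79/118
row2: w_G1=-79/118 w_G3=39/118 w_R=0
total: w_G1=0 w_G3=1 w_R=79/118
asked value: -79/118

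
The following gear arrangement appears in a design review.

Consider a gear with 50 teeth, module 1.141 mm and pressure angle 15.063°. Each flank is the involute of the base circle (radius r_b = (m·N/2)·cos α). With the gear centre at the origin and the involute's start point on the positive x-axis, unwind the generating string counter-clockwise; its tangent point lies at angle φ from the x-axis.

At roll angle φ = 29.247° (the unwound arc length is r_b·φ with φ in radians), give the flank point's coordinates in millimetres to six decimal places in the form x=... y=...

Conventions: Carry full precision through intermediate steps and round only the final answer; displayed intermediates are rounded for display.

x=30.903122 y=1.189700

class = single-mesh tooth geometry [base-circle involute, m = 1.141, 50T]
pitch radius r_p = m·N/2 = 1.141·50/2 = 28.525000
base radius r_b = r_p·cos α = 28.525000·cos 15.063° = 27.544900
roll angle φ = 29.247° = 0.51045645 rad
x = r_b·(cos φ + φ·sin φ) = 30.903122
y = r_b·(sin φ − φ·cos φ) = 1.189700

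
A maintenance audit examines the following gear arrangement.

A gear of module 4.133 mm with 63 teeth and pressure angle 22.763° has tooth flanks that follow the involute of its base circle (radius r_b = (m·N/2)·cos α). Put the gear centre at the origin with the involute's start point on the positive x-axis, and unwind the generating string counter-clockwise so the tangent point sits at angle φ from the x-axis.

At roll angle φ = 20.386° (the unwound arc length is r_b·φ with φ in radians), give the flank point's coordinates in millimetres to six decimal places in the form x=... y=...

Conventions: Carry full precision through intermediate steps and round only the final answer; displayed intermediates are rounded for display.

single-mesh involute tooth geometry (63T wheel at module 4.133)
pitch radius r_p = m·N/2 = 4.133·63/2 = 130.189500
base radius r_b = r_p·cos α = 130.189500·cos 22.763° = 120.049457
roll angle φ = 20.386° = 0.35580282 rad
x = r_b·(cos φ + φ·sin φ) = 127.409517
y = r_b·(sin φ − φ·cos φ) = 1.779751

x=127.409517 y=1.779751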